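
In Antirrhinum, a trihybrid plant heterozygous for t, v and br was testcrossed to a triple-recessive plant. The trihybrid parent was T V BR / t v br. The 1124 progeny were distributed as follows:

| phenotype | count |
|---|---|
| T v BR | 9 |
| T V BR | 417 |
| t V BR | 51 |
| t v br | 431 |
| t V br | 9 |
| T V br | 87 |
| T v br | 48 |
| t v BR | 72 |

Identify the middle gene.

The two rarest classes, T v BR and t V br, are the double crossovers. Comparing them with the parentals, only the v allele has switched, so v is the middle locus and the order is br – v – t.

v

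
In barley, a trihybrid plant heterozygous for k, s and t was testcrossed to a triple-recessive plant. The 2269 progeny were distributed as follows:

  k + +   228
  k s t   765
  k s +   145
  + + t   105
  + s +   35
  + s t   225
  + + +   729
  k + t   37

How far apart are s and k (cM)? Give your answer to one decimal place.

23.1 cM

The two most frequent reciprocal classes, k s t and + + +, are the parental types, so the F1 was k s t / + + +.
The two rarest classes, k + t and + s +, are the double crossovers. Comparing them with the parentals, only the s allele has switched, so s is the middle locus and the order is t – s – k.
Crossovers in the s–k interval produce the single-crossover classes + s t and k + + (225 + 228 = 453) plus the double crossovers (72).
RF(s–k) = (453 + 72) / 2269 = 525/2269 = 0.2314 → 23.1 cM.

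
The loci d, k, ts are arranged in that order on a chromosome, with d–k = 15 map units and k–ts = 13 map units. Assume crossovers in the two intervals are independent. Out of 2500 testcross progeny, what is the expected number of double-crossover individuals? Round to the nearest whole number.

49

Map distances give recombination frequencies of 0.150 and 0.130 for the two intervals.
With no interference, expected double-crossover frequency = 0.150 × 0.130 = 0.01950.
Expected number = 0.01950 × 2500 = 48.75 ≈ 49.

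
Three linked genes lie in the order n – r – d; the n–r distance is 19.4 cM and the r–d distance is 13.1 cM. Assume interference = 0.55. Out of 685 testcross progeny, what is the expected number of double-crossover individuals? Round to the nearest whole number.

Map distances give recombination frequencies of 0.194 and 0.131 for the two intervals.
With interference 0.55 (so coincidence = 0.45), expected double-crossover frequency = 0.194 × 0.131 × 0.45 = 0.01144.
Expected number = 0.01144 × 685 = 7.83 ≈ 8.

8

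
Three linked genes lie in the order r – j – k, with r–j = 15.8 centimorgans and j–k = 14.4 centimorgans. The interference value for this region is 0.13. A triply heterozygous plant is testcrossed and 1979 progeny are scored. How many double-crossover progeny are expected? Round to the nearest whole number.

39

Map distances give recombination frequencies of 0.158 and 0.144 for the two intervals.
With interference 0.13 (so coincidence = 0.87), expected double-crossover frequency = 0.158 × 0.144 × 0.87 = 0.01979.
Expected number = 0.01979 × 1979 = 39.17 ≈ 39.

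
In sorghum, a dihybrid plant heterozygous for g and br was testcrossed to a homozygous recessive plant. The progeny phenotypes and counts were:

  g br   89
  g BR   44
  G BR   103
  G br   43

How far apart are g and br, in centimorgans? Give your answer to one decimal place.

The two most frequent classes, G BR (103) and g br (89), are the parental types, so the F1 was G BR / g br.
The recombinant classes are G br and g BR: 43 + 44 = 87.
Recombination frequency = 87/279 = 0.3118 ≈ 31.2%, i.e. 31.2 centimorgans.

31.2 centimorgans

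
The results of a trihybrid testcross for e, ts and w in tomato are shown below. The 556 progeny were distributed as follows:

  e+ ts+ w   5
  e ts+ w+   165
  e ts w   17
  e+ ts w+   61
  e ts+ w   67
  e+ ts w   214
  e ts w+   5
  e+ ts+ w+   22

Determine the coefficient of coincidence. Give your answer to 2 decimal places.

0.82

The two most frequent reciprocal classes, e+ ts w and e ts+ w+, are the parental types, so the F1 was e+ ts w / e ts+ w+.
The two rarest classes, e+ ts+ w and e ts w+, are the double crossovers. Comparing them with the parentals, only the ts allele has switched, so ts is the middle locus and the order is w – ts – e.
w–ts: (128 + 10)/556 = 0.2482; ts–e: (39 + 10)/556 = 0.0881.
Expected DCO frequency = 0.2482 × 0.0881 ≈ 0.02187; observed = 10/556 ≈ 0.01799.
Coefficient of coincidence = 0.01799/0.02187 ≈ 0.82.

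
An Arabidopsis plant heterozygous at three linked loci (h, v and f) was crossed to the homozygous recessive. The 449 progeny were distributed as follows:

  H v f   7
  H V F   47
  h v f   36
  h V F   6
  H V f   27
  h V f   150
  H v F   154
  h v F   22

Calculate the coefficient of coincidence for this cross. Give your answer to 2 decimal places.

The two most frequent reciprocal classes, H v F and h V f, are the parental types, so the F1 was H v F / h V f.
The two rarest classes, H v f and h V F, are the double crossovers. Comparing them with the parentals, only the f allele has switched, so f is the middle locus and the order is h – f – v.
h–f: (49 + 13)/449 = 0.1381; f–v: (83 + 13)/449 = 0.2138.
Expected DCO frequency = 0.1381 × 0.2138 ≈ 0.02953; observed = 13/449 ≈ 0.02895.
Coefficient of coincidence = 0.02895/0.02953 ≈ 0.98.

0.98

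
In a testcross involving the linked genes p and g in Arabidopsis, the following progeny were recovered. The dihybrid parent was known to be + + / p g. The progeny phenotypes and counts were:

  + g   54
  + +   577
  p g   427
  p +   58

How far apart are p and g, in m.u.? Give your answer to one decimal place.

10.0 m.u.

The recombinant classes are + g and p +: 54 + 58 = 112.
Recombination frequency = 112/1116 = 0.1004 ≈ 10.0%, i.e. 10.0 m.u.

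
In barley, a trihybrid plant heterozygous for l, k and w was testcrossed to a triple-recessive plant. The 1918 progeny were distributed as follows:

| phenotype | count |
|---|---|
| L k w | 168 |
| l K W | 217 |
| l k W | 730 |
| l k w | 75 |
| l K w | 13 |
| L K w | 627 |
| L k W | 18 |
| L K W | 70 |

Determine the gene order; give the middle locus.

The two most frequent reciprocal classes, l k W and L K w, are the parental types, so the F1 was l k W / L K w.
The two rarest classes, L k W and l K w, are the double crossovers. Comparing them with the parentals, only the l allele has switched, so l is the middle locus and the order is w – l – k.

l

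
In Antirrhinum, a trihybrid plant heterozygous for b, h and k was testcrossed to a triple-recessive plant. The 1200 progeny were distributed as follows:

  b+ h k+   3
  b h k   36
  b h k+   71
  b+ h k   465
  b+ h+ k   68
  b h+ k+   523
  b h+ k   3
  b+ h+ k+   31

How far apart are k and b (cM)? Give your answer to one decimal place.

The two most frequent reciprocal classes, b+ h k and b h+ k+, are the parental types, so the F1 was b+ h k / b h+ k+.
The two rarest classes, b+ h k+ and b h+ k, are the double crossovers. Comparing them with the parentals, only the k allele has switched, so k is the middle locus and the order is b – k – h.
Crossovers in the b–k interval produce the single-crossover classes b h k and b+ h+ k+ (36 + 31 = 67) plus the double crossovers (6).
RF(b–k) = (67 + 6) / 1200 = 73/1200 = 0.0608 → 6.1 cM.

6.1 cM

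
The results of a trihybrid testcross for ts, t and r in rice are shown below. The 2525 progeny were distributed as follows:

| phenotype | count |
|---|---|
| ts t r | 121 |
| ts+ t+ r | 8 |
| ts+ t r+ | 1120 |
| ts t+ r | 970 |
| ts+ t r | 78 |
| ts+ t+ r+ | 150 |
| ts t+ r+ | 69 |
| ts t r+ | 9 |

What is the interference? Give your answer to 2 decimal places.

The two most frequent reciprocal classes, ts+ t r+ and ts t+ r, are the parental types, so the F1 was ts+ t r+ / ts t+ r.
The two rarest classes, ts t r+ and ts+ t+ r, are the double crossovers. Comparing them with the parentals, only the ts allele has switched, so ts is the middle locus and the order is t – ts – r.
t–ts: (271 + 17)/2525 = 0.1141; ts–r: (147 + 17)/2525 = 0.0650.
Expected DCO frequency = 0.1141 × 0.0650 ≈ 0.00742; observed = 17/2525 ≈ 0.00673.
Coefficient of coincidence = 0.00673/0.00742 ≈ 0.91; interference = 1 − 0.91 = 0.09.

0.09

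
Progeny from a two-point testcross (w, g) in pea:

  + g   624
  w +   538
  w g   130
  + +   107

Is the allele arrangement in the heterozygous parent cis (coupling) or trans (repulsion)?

trans

The two most frequent classes are + g (624) and w + (538); these are the parental (non-recombinant) types.
So the F1 carried + g on one chromosome and w + on the other — the recessive alleles are on opposite chromosomes (trans / repulsion).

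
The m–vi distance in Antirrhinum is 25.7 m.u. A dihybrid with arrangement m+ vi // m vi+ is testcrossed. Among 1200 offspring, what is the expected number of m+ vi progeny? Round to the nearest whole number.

A map distance of 25.7 m.u. corresponds to a recombination frequency of 0.257.
The F1 is m+ vi / m vi+, so m+ vi is a parental gamete class with expected frequency (1 − r)/2 = 0.743/2 = 0.3715.
Expected number = 0.3715 × 1200 = 445.80 ≈ 446.

446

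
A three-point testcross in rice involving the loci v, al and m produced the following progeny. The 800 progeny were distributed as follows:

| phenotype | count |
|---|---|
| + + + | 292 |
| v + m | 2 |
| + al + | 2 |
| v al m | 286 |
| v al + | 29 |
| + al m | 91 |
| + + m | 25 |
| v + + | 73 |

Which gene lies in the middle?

The two most frequent reciprocal classes, + + + and v al m, are the parental types, so the F1 was + + + / v al m.
The two rarest classes, + al + and v + m, are the double crossovers. Comparing them with the parentals, only the al allele has switched, so al is the middle locus and the order is m – al – v.

al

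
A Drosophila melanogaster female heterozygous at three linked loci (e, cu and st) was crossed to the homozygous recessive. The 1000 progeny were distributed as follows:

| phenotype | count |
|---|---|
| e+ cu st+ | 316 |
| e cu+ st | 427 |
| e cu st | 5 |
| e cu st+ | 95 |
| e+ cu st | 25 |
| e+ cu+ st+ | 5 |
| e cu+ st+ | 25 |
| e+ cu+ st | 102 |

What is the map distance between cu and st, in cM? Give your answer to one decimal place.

6.0 cM

The two most frequent reciprocal classes, e cu+ st and e+ cu st+, are the parental types, so the F1 was e cu+ st / e+ cu st+.
The two rarest classes, e cu st and e+ cu+ st+, are the double crossovers. Comparing them with the parentals, only the cu allele has switched, so cu is the middle locus and the order is e – cu – st.
Crossovers in the cu–st interval produce the single-crossover classes e cu+ st+ and e+ cu st (25 + 25 = 50) plus the double crossovers (10).
RF(cu–st) = (50 + 10) / 1000 = 60/1000 = 0.0600 → 6.0 cM.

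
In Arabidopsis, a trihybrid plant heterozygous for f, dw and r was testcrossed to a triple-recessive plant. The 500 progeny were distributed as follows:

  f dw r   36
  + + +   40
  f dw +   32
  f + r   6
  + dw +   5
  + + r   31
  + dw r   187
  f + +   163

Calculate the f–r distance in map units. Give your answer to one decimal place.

17.4 map units

The two most frequent reciprocal classes, + dw r and f + +, are the parental types, so the F1 was + dw r / f + +.
The two rarest classes, + dw + and f + r, are the double crossovers. Comparing them with the parentals, only the r allele has switched, so r is the middle locus and the order is f – r – dw.
Crossovers in the f–r interval produce the single-crossover classes f dw r and + + + (36 + 40 = 76) plus the double crossovers (11).
RF(f–r) = (76 + 11) / 500 = 87/500 = 0.1740 → 17.4 map units.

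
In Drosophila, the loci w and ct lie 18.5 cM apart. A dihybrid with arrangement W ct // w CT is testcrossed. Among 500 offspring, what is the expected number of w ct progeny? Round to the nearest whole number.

46

A map distance of 18.5 cM corresponds to a recombination frequency of 0.185.
The F1 is W ct / w CT, so w ct is a recombinant gamete class with expected frequency r/2 = 0.185/2 = 0.0925.
Expected number = 0.0925 × 500 = 46.25 ≈ 46.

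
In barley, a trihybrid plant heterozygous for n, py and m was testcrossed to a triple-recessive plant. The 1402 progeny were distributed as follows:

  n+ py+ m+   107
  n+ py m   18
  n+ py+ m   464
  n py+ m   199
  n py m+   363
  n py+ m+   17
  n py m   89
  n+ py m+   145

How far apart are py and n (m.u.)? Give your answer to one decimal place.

The two most frequent reciprocal classes, n+ py+ m and n py m+, are the parental types, so the F1 was n+ py+ m / n py m+.
The two rarest classes, n+ py m and n py+ m+, are the double crossovers. Comparing them with the parentals, only the py allele has switched, so py is the middle locus and the order is m – py – n.
Crossovers in the py–n interval produce the single-crossover classes n py+ m and n+ py m+ (199 + 145 = 344) plus the double crossovers (35).
RF(py–n) = (344 + 35) / 1402 = 379/1402 = 0.2703 → 27.0 m.u.

27.0 m.u.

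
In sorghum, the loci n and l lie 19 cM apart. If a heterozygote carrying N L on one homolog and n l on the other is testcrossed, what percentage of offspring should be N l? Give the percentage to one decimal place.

A map distance of 19 cM corresponds to a recombination frequency of 0.190.
The F1 is N L / n l, so N l is a recombinant gamete class with expected frequency r/2 = 0.190/2 = 0.0950.
That is 0.0950 = 9.5% of the progeny.

9.5%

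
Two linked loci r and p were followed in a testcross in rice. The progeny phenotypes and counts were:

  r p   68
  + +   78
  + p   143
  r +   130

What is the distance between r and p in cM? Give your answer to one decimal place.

The two most frequent classes, + p (143) and r + (130), are the parental types, so the F1 was + p / r +.
The recombinant classes are + + and r p: 78 + 68 = 146.
Recombination frequency = 146/419 = 0.3484 ≈ 34.8%, i.e. 34.8 cM.

34.8 cM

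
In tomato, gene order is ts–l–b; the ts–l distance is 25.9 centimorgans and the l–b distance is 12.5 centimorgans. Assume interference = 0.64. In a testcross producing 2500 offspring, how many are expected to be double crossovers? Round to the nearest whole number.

Map distances give recombination frequencies of 0.259 and 0.125 for the two intervals.
With interference 0.64 (so coincidence = 0.36), expected double-crossover frequency = 0.259 × 0.125 × 0.36 = 0.01166.
Expected number = 0.01166 × 2500 = 29.14 ≈ 29.

29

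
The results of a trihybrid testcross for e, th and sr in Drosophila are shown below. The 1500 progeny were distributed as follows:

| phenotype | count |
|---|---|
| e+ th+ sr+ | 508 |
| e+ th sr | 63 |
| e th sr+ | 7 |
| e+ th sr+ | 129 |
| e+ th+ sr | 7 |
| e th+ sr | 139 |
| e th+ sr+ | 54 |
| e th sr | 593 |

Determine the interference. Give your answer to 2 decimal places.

0.43

The two most frequent reciprocal classes, e+ th+ sr+ and e th sr, are the parental types, so the F1 was e+ th+ sr+ / e th sr.
The two rarest classes, e+ th+ sr and e th sr+, are the double crossovers. Comparing them with the parentals, only the sr allele has switched, so sr is the middle locus and the order is e – sr – th.
e–sr: (117 + 14)/1500 = 0.0873; sr–th: (268 + 14)/1500 = 0.1880.
Expected DCO frequency = 0.0873 × 0.1880 ≈ 0.01641; observed = 14/1500 ≈ 0.00933.
Coefficient of coincidence = 0.00933/0.01641 ≈ 0.57; interference = 1 − 0.57 = 0.43.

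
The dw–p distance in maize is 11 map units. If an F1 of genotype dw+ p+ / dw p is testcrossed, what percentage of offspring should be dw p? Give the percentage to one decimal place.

44.5%

A map distance of 11 map units corresponds to a recombination frequency of 0.110.
The F1 is dw+ p+ / dw p, so dw p is a parental gamete class with expected frequency (1 − r)/2 = 0.890/2 = 0.4450.
That is 0.4450 = 44.5% of the progeny.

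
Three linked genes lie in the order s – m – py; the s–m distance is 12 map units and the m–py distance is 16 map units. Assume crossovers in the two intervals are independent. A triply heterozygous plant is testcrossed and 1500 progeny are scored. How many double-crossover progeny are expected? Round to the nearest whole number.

29

Map distances give recombination frequencies of 0.120 and 0.160 for the two intervals.
With no interference, expected double-crossover frequency = 0.120 × 0.160 = 0.01920.
Expected number = 0.01920 × 1500 = 28.80 ≈ 29.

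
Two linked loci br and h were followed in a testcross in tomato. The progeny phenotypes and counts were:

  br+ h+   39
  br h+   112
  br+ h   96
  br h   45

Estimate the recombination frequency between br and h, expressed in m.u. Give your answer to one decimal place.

28.8 m.u.

The two most frequent classes, br+ h (96) and br h+ (112), are the parental types, so the F1 was br+ h / br h+.
The recombinant classes are br+ h+ and br h: 39 + 45 = 84.
Recombination frequency = 84/292 = 0.2877 ≈ 28.8%, i.e. 28.8 m.u.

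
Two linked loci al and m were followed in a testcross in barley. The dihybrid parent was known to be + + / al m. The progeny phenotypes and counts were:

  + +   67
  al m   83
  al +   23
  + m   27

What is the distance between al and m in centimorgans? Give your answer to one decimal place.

The recombinant classes are + m and al +: 27 + 23 = 50.
Recombination frequency = 50/200 = 0.2500 ≈ 25.0%, i.e. 25.0 centimorgans.

25.0 centimorgans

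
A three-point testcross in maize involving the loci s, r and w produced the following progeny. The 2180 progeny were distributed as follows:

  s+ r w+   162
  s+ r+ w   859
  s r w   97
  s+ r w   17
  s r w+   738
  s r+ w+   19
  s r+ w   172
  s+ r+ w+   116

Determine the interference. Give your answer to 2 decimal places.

0.15

The two most frequent reciprocal classes, s r w+ and s+ r+ w, are the parental types, so the F1 was s r w+ / s+ r+ w.
The two rarest classes, s r+ w+ and s+ r w, are the double crossovers. Comparing them with the parentals, only the r allele has switched, so r is the middle locus and the order is s – r – w.
s–r: (334 + 36)/2180 = 0.1697; r–w: (213 + 36)/2180 = 0.1142.
Expected DCO frequency = 0.1697 × 0.1142 ≈ 0.01938; observed = 36/2180 ≈ 0.01651.
Coefficient of coincidence = 0.01651/0.01938 ≈ 0.85; interference = 1 − 0.85 = 0.15.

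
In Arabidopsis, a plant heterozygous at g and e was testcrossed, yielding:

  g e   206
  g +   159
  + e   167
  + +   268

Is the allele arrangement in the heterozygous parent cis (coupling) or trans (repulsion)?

The two most frequent classes are + + (268) and g e (206); these are the parental (non-recombinant) types.
So the F1 carried + + on one chromosome and g e on the other — the recessive alleles are on the same chromosome (cis / coupling).

cis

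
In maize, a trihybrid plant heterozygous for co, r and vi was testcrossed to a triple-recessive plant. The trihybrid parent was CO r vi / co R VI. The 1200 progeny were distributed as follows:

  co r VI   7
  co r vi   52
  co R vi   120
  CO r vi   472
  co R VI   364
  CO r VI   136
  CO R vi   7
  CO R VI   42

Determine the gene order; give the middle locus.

The two rarest classes, CO R vi and co r VI, are the double crossovers. Comparing them with the parentals, only the r allele has switched, so r is the middle locus and the order is vi – r – co.

r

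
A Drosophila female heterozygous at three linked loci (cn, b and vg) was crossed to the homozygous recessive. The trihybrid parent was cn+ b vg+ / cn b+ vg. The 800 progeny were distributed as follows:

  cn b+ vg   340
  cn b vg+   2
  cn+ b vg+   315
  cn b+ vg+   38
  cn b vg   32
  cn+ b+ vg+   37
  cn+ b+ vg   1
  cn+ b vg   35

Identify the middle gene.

cn

The two rarest classes, cn b vg+ and cn+ b+ vg, are the double crossovers. Comparing them with the parentals, only the cn allele has switched, so cn is the middle locus and the order is vg – cn – b.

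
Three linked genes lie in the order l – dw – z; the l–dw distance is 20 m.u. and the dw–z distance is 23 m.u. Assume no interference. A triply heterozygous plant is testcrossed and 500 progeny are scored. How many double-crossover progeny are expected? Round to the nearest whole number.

Map distances give recombination frequencies of 0.200 and 0.230 for the two intervals.
With no interference, expected double-crossover frequency = 0.200 × 0.230 = 0.04600.
Expected number = 0.04600 × 500 = 23.00 ≈ 23.

23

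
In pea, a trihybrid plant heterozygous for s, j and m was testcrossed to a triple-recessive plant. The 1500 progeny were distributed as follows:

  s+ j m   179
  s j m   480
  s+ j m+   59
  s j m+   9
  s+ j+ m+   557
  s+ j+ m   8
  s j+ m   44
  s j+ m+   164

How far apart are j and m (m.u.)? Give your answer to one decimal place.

8.0 m.u.

The two most frequent reciprocal classes, s+ j+ m+ and s j m, are the parental types, so the F1 was s+ j+ m+ / s j m.
The two rarest classes, s+ j+ m and s j m+, are the double crossovers. Comparing them with the parentals, only the m allele has switched, so m is the middle locus and the order is s – m – j.
Crossovers in the m–j interval produce the single-crossover classes s+ j m+ and s j+ m (59 + 44 = 103) plus the double crossovers (17).
RF(m–j) = (103 + 17) / 1500 = 120/1500 = 0.0800 → 8.0 m.u.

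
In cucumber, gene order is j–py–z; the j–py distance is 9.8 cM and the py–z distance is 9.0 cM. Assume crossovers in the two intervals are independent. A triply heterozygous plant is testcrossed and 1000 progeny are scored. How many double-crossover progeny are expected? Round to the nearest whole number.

9

Map distances give recombination frequencies of 0.098 and 0.090 for the two intervals.
With no interference, expected double-crossover frequency = 0.098 × 0.090 = 0.00882.
Expected number = 0.00882 × 1000 = 8.82 ≈ 9.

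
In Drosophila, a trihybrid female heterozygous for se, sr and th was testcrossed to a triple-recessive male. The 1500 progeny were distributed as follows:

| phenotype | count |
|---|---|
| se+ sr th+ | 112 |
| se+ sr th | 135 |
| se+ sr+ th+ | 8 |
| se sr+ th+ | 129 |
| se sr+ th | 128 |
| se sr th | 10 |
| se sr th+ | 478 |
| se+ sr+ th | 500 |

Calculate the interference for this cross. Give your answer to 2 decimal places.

The two most frequent reciprocal classes, se+ sr+ th and se sr th+, are the parental types, so the F1 was se+ sr+ th / se sr th+.
The two rarest classes, se+ sr+ th+ and se sr th, are the double crossovers. Comparing them with the parentals, only the th allele has switched, so th is the middle locus and the order is se – th – sr.
se–th: (240 + 18)/1500 = 0.1720; th–sr: (264 + 18)/1500 = 0.1880.
Expected DCO frequency = 0.1720 × 0.1880 ≈ 0.03234; observed = 18/1500 ≈ 0.01200.
Coefficient of coincidence = 0.01200/0.03234 ≈ 0.37; interference = 1 − 0.37 = 0.63.

0.63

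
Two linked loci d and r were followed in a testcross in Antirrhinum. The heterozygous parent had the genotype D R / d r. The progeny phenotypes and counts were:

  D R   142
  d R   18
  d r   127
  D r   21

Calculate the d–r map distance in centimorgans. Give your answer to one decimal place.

12.7 centimorgans

The recombinant classes are D r and d R: 21 + 18 = 39.
Recombination frequency = 39/308 = 0.1266 ≈ 12.7%, i.e. 12.7 centimorgans.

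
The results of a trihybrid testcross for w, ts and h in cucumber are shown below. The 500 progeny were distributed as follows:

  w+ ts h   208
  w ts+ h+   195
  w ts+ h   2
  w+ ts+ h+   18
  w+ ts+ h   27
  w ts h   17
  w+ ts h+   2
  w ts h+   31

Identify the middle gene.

The two most frequent reciprocal classes, w ts+ h+ and w+ ts h, are the parental types, so the F1 was w ts+ h+ / w+ ts h.
The two rarest classes, w ts+ h and w+ ts h+, are the double crossovers. Comparing them with the parentals, only the h allele has switched, so h is the middle locus and the order is w – h – ts.

h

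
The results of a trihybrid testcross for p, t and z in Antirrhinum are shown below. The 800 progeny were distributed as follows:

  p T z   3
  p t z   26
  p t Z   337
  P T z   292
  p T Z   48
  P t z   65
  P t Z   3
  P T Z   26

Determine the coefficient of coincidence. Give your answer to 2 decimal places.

0.70

The two most frequent reciprocal classes, P T z and p t Z, are the parental types, so the F1 was P T z / p t Z.
The two rarest classes, p T z and P t Z, are the double crossovers. Comparing them with the parentals, only the p allele has switched, so p is the middle locus and the order is z – p – t.
z–p: (52 + 6)/800 = 0.0725; p–t: (113 + 6)/800 = 0.1487.
Expected DCO frequency = 0.0725 × 0.1487 ≈ 0.01078; observed = 6/800 ≈ 0.00750.
Coefficient of coincidence = 0.00750/0.01078 ≈ 0.70.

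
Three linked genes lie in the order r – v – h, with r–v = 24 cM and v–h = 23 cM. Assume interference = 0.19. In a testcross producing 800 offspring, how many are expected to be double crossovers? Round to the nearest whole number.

36

Map distances give recombination frequencies of 0.240 and 0.230 for the two intervals.
With interference 0.19 (so coincidence = 0.81), expected double-crossover frequency = 0.240 × 0.230 × 0.81 = 0.04471.
Expected number = 0.04471 × 800 = 35.77 ≈ 36.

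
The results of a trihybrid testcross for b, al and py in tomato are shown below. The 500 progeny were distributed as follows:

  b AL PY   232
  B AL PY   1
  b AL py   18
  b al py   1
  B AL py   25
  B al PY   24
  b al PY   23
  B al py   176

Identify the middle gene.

The two most frequent reciprocal classes, B al py and b AL PY, are the parental types, so the F1 was B al py / b AL PY.
The two rarest classes, b al py and B AL PY, are the double crossovers. Comparing them with the parentals, only the b allele has switched, so b is the middle locus and the order is py – b – al.

b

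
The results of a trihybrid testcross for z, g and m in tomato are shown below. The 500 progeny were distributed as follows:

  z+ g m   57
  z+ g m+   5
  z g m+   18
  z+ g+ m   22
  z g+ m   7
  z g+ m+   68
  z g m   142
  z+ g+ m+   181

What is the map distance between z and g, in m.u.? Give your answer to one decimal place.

The two most frequent reciprocal classes, z g m and z+ g+ m+, are the parental types, so the F1 was z g m / z+ g+ m+.
The two rarest classes, z g+ m and z+ g m+, are the double crossovers. Comparing them with the parentals, only the g allele has switched, so g is the middle locus and the order is m – g – z.
Crossovers in the g–z interval produce the single-crossover classes z+ g m and z g+ m+ (57 + 68 = 125) plus the double crossovers (12).
RF(g–z) = (125 + 12) / 500 = 137/500 = 0.2740 → 27.4 m.u.

27.4 m.u.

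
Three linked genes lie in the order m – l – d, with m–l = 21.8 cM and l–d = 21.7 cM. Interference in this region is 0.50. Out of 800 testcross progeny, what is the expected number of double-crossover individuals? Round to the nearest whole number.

19

Map distances give recombination frequencies of 0.218 and 0.217 for the two intervals.
With interference 0.50 (so coincidence = 0.50), expected double-crossover frequency = 0.218 × 0.217 × 0.50 = 0.02365.
Expected number = 0.02365 × 800 = 18.92 ≈ 19.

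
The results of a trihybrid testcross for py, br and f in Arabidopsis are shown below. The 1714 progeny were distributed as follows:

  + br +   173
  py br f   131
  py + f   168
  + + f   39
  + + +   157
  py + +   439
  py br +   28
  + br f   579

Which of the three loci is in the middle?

The two most frequent reciprocal classes, + br f and py + +, are the parental types, so the F1 was + br f / py + +.
The two rarest classes, + + f and py br +, are the double crossovers. Comparing them with the parentals, only the br allele has switched, so br is the middle locus and the order is py – br – f.

br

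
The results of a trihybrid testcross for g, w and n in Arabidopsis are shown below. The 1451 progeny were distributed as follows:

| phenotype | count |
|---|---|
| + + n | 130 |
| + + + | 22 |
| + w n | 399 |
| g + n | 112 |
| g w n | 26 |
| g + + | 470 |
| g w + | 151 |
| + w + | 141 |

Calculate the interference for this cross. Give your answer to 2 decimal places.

The two most frequent reciprocal classes, g + + and + w n, are the parental types, so the F1 was g + + / + w n.
The two rarest classes, + + + and g w n, are the double crossovers. Comparing them with the parentals, only the g allele has switched, so g is the middle locus and the order is w – g – n.
w–g: (281 + 48)/1451 = 0.2267; g–n: (253 + 48)/1451 = 0.2074.
Expected DCO frequency = 0.2267 × 0.2074 ≈ 0.04702; observed = 48/1451 ≈ 0.03308.
Coefficient of coincidence = 0.03308/0.04702 ≈ 0.70; interference = 1 − 0.70 = 0.30.

0.30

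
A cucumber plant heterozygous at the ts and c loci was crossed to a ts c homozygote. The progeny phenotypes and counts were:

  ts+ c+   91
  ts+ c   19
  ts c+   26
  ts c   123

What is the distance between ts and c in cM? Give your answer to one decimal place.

17.4 cM

The two most frequent classes, ts+ c+ (91) and ts c (123), are the parental types, so the F1 was ts+ c+ / ts c.
The recombinant classes are ts+ c and ts c+: 19 + 26 = 45.
Recombination frequency = 45/259 = 0.1737 ≈ 17.4%, i.e. 17.4 cM.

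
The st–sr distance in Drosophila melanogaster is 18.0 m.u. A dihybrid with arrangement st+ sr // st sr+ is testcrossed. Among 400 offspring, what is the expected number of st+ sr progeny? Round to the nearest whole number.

A map distance of 18.0 m.u. corresponds to a recombination frequency of 0.180.
The F1 is st+ sr / st sr+, so st+ sr is a parental gamete class with expected frequency (1 − r)/2 = 0.820/2 = 0.4100.
Expected number = 0.4100 × 400 = 164.00 ≈ 164.

164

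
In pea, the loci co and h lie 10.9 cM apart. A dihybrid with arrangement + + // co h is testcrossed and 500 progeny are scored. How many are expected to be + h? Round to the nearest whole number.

A map distance of 10.9 cM corresponds to a recombination frequency of 0.109.
The F1 is + + / co h, so + h is a recombinant gamete class with expected frequency r/2 = 0.109/2 = 0.0545.
Expected number = 0.0545 × 500 = 27.25 ≈ 27.

27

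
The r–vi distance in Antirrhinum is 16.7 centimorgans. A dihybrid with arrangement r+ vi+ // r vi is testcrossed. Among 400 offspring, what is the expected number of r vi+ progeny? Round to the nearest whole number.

33

A map distance of 16.7 centimorgans corresponds to a recombination frequency of 0.167.
The F1 is r+ vi+ / r vi, so r vi+ is a recombinant gamete class with expected frequency r/2 = 0.167/2 = 0.0835.
Expected number = 0.0835 × 400 = 33.40 ≈ 33.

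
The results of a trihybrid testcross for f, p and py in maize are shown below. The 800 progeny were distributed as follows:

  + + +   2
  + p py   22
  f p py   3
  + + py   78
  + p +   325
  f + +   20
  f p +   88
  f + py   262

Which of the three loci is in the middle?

p

The two most frequent reciprocal classes, f + py and + p +, are the parental types, so the F1 was f + py / + p +.
The two rarest classes, f p py and + + +, are the double crossovers. Comparing them with the parentals, only the p allele has switched, so p is the middle locus and the order is f – p – py.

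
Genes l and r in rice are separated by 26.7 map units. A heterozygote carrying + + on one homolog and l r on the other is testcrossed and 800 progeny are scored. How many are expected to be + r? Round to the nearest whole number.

107

A map distance of 26.7 map units corresponds to a recombination frequency of 0.267.
The F1 is + + / l r, so + r is a recombinant gamete class with expected frequency r/2 = 0.267/2 = 0.1335.
Expected number = 0.1335 × 800 = 106.80 ≈ 107.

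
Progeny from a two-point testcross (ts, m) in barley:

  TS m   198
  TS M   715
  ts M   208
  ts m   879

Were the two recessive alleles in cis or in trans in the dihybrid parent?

The two most frequent classes are TS M (715) and ts m (879); these are the parental (non-recombinant) types.
So the F1 carried TS M on one chromosome and ts m on the other — the recessive alleles are on the same chromosome (cis / coupling).

cis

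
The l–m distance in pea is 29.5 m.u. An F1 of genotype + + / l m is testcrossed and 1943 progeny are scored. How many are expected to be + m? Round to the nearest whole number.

A map distance of 29.5 m.u. corresponds to a recombination frequency of 0.295.
The F1 is + + / l m, so + m is a recombinant gamete class with expected frequency r/2 = 0.295/2 = 0.1475.
Expected number = 0.1475 × 1943 = 286.59 ≈ 287.

287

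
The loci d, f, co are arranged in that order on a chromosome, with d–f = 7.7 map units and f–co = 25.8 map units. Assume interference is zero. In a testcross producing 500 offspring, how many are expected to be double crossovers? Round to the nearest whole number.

Map distances give recombination frequencies of 0.077 and 0.258 for the two intervals.
With no interference, expected double-crossover frequency = 0.077 × 0.258 = 0.01987.
Expected number = 0.01987 × 500 = 9.93 ≈ 10.

10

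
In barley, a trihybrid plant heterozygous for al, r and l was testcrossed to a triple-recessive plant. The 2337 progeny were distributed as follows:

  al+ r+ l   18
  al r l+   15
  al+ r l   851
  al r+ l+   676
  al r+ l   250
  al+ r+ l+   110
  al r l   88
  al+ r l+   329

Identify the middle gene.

r

The two most frequent reciprocal classes, al r+ l+ and al+ r l, are the parental types, so the F1 was al r+ l+ / al+ r l.
The two rarest classes, al r l+ and al+ r+ l, are the double crossovers. Comparing them with the parentals, only the r allele has switched, so r is the middle locus and the order is l – r – al.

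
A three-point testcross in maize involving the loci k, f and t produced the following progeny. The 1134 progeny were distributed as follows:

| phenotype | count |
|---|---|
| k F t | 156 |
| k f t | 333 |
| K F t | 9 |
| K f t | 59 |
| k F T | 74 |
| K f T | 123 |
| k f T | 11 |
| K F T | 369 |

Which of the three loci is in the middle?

The two most frequent reciprocal classes, k f t and K F T, are the parental types, so the F1 was k f t / K F T.
The two rarest classes, k f T and K F t, are the double crossovers. Comparing them with the parentals, only the t allele has switched, so t is the middle locus and the order is f – t – k.

t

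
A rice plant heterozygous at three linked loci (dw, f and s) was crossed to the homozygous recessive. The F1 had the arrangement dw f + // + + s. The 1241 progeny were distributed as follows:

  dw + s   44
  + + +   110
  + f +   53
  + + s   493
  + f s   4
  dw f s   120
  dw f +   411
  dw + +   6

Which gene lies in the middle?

f

The two rarest classes, dw + + and + f s, are the double crossovers. Comparing them with the parentals, only the f allele has switched, so f is the middle locus and the order is s – f – dw.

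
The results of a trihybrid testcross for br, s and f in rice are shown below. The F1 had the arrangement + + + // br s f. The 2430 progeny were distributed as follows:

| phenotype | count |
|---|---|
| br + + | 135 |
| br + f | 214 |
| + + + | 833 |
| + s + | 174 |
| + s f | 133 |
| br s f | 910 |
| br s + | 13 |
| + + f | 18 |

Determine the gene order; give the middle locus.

f

The two rarest classes, + + f and br s +, are the double crossovers. Comparing them with the parentals, only the f allele has switched, so f is the middle locus and the order is br – f – s.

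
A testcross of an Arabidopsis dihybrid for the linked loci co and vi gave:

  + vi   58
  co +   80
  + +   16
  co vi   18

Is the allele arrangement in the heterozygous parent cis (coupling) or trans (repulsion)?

trans

The two most frequent classes are + vi (58) and co + (80); these are the parental (non-recombinant) types.
So the F1 carried + vi on one chromosome and co + on the other — the recessive alleles are on opposite chromosomes (trans / repulsion).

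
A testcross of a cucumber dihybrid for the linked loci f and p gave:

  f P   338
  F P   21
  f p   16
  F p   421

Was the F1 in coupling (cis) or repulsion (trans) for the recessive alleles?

trans

The two most frequent classes are F p (421) and f P (338); these are the parental (non-recombinant) types.
So the F1 carried F p on one chromosome and f P on the other — the recessive alleles are on opposite chromosomes (trans / repulsion).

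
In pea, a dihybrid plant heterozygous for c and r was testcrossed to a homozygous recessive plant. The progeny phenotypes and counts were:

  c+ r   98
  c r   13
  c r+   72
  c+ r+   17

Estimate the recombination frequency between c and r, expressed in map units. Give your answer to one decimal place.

The two most frequent classes, c+ r (98) and c r+ (72), are the parental types, so the F1 was c+ r / c r+.
The recombinant classes are c+ r+ and c r: 17 + 13 = 30.
Recombination frequency = 30/200 = 0.1500 ≈ 15.0%, i.e. 15.0 map units.

15.0 map units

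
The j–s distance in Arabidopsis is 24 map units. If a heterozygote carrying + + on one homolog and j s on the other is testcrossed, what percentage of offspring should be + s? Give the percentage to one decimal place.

A map distance of 24 map units corresponds to a recombination frequency of 0.240.
The F1 is + + / j s, so + s is a recombinant gamete class with expected frequency r/2 = 0.240/2 = 0.1200.
That is 0.1200 = 12.0% of the progeny.

12.0%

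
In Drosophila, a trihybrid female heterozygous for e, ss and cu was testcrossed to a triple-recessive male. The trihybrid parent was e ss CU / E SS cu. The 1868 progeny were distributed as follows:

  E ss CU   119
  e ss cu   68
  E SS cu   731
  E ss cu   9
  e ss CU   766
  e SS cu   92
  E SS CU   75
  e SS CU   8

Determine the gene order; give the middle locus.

The two rarest classes, e SS CU and E ss cu, are the double crossovers. Comparing them with the parentals, only the ss allele has switched, so ss is the middle locus and the order is cu – ss – e.

ss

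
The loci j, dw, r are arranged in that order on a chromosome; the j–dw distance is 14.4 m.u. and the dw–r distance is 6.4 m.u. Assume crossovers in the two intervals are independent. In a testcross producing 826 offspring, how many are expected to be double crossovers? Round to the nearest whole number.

Map distances give recombination frequencies of 0.144 and 0.064 for the two intervals.
With no interference, expected double-crossover frequency = 0.144 × 0.064 = 0.00922.
Expected number = 0.00922 × 826 = 7.61 ≈ 8.

8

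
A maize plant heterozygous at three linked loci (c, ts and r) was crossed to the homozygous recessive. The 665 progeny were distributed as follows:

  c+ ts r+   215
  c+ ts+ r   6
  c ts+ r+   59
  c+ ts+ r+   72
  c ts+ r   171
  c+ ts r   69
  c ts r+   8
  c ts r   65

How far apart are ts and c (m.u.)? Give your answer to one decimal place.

22.7 m.u.

The two most frequent reciprocal classes, c+ ts r+ and c ts+ r, are the parental types, so the F1 was c+ ts r+ / c ts+ r.
The two rarest classes, c ts r+ and c+ ts+ r, are the double crossovers. Comparing them with the parentals, only the c allele has switched, so c is the middle locus and the order is r – c – ts.
Crossovers in the c–ts interval produce the single-crossover classes c+ ts+ r+ and c ts r (72 + 65 = 137) plus the double crossovers (14).
RF(c–ts) = (137 + 14) / 665 = 151/665 = 0.2271 → 22.7 m.u.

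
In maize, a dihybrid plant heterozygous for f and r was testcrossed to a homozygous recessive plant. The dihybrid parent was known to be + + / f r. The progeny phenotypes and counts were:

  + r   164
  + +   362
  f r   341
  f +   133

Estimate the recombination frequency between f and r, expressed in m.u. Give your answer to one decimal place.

The recombinant classes are + r and f +: 164 + 133 = 297.
Recombination frequency = 297/1000 = 0.2970 ≈ 29.7%, i.e. 29.7 m.u.

29.7 m.u.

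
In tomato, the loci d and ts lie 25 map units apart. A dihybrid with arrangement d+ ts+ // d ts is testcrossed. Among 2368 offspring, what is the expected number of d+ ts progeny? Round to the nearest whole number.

A map distance of 25 map units corresponds to a recombination frequency of 0.250.
The F1 is d+ ts+ / d ts, so d+ ts is a recombinant gamete class with expected frequency r/2 = 0.250/2 = 0.1250.
Expected number = 0.1250 × 2368 = 296.00 ≈ 296.

296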